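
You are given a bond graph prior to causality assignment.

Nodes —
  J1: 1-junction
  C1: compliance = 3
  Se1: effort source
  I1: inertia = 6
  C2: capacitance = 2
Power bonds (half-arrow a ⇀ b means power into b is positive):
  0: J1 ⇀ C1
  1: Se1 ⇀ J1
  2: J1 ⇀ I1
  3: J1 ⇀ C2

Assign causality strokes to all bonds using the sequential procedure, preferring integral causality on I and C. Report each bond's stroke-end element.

bond 1 stroke→J1  (Se1 fixes effort; stroke away)
bond 0 stroke→J1  (C1 integral (e out))
bond 2 stroke→I1  (I1 integral (f out))
bond 3 stroke→J1  (J1: bond 2 brought flow, rest push out)

b0 stroke→J1
b1 stroke→J1
b2 stroke→I1
b3 stroke→J1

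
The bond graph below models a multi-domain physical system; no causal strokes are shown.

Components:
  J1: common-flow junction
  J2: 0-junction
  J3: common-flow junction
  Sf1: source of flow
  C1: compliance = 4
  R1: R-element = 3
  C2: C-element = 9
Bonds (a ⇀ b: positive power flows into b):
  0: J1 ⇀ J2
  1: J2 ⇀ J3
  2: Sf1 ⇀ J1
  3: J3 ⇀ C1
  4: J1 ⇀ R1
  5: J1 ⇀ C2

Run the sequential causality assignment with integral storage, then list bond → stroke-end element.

β0 stroke→J1
β1 stroke→J2
β2 stroke→Sf1
β3 stroke→J3
β4 stroke→J1
β5 stroke→J1

#2 stroke at Sf1  (Sf1 (Sf) sets flow on bond)
#0 stroke at J1  (J1 flow already set via bond 2)
#4 stroke at J1  (J1 flow already set via bond 2)
#5 stroke at J1  (J1 flow already set via bond 2)
#1 stroke at J2  (closing 0-jn rule on J2)
#3 stroke at J3  (J3 flow already set via bond 1)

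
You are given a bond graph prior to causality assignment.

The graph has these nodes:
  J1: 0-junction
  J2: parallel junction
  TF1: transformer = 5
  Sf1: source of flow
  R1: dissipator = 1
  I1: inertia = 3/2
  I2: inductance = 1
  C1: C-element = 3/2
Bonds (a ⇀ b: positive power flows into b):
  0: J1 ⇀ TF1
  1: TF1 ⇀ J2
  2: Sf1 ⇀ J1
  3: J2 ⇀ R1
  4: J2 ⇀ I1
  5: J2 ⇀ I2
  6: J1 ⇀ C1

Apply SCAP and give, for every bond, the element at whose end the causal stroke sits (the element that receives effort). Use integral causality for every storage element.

β0 stroke→TF1
β1 stroke→J2
β2 stroke→Sf1
β3 stroke→R1
β4 stroke→I1
β5 stroke→I2
β6 stroke→J1

#2 →Sf1  (source Sf1 imposes f)
#4 →I1  (prefer integral on I1)
#5 →I2  (prefer integral on I2)
#6 →J1  (C1 outputs effort q/C1)
#0 →TF1  (0-jn J1 has e-setter on 6)
#1 →J2  (TF1: transformer flips bond 0)
#3 →R1  (J2: bond 1 brought effort, rest push out)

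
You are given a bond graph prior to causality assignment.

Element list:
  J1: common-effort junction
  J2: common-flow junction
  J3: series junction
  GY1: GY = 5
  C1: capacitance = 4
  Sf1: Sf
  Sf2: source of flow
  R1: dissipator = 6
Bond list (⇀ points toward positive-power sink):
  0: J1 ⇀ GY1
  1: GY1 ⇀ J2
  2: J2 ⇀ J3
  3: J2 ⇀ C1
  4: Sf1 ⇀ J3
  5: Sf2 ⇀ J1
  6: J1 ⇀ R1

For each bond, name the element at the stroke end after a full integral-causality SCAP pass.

#4 stroke at Sf1  (Sf1: flow source, stroke at near end)
#5 stroke at Sf2  (source Sf2 imposes f)
#2 stroke at J3  (J3: bond 4 brought flow, rest push out)
#1 stroke at J2  (J2 flow already set via bond 2)
#3 stroke at J2  (common-f at J2 fixed by 2)
#0 stroke at J1  (GY1 both-in/both-out from 1)
#6 stroke at R1  (J1 effort already set via bond 0)

#0 stroke→J1
#1 stroke→J2
#2 stroke→J3
#3 stroke→J2
#4 stroke→Sf1
#5 stroke→Sf2
#6 stroke→R1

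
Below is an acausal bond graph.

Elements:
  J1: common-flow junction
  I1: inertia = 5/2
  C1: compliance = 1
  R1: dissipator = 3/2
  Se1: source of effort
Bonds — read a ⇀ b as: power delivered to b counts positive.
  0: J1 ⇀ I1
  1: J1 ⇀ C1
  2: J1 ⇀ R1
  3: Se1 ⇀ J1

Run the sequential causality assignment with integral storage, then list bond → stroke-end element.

b0 stroke→I1
b1 stroke→J1
b2 stroke→J1
b3 stroke→J1

#3 |J1  (Se1: effort source, stroke at far end)
#0 |I1  (prefer integral on I1)
#1 |J1  (common-f at J1 fixed by 0)
#2 |J1  (J1: bond 0 brought flow, rest push out)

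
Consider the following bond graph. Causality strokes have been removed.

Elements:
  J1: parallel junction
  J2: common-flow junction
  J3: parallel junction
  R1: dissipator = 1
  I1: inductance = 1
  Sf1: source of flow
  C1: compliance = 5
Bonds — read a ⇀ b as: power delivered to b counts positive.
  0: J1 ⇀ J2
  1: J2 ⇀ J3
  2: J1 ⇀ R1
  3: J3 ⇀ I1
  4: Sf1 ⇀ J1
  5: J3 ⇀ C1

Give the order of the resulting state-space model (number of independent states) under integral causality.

b4 →Sf1  (Sf1 (Sf) sets flow on bond)
b3 →I1  (I1: I, integral causality)
b5 →J3  (C1 outputs effort q/C1)
b1 →J2  (common-e at J3 fixed by 5)
b0 →J1  (closing 1-jn rule on J2)
b2 →R1  (J1 effort already set via bond 0)

2  (C1, I1 all integral)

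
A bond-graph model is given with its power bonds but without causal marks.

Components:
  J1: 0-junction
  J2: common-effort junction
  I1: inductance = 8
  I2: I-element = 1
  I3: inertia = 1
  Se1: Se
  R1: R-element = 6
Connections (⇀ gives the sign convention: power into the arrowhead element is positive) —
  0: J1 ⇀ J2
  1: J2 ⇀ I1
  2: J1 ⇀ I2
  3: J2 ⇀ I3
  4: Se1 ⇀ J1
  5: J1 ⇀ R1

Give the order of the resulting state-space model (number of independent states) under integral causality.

b4 stroke at J1  (Se1: effort source, stroke at far end)
b0 stroke at J2  (J1: bond 4 brought effort, rest push out)
b2 stroke at I2  (J1: bond 4 brought effort, rest push out)
b5 stroke at R1  (0-jn J1 has e-setter on 4)
b1 stroke at I1  (J2 effort already set via bond 0)
b3 stroke at I3  (J2: bond 0 brought effort, rest push out)

3  (I1, I2, I3 all integral)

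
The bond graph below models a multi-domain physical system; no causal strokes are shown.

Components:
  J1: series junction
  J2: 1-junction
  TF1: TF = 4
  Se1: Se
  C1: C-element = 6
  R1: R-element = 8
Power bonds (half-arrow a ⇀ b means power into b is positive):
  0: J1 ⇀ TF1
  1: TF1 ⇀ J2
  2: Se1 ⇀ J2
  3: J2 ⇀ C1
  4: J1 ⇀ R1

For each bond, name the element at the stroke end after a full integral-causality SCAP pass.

bond 2 →J2  (source Se1 imposes e)
bond 3 →J2  (C1 outputs effort q/C1)
bond 1 →TF1  (closing 1-jn rule on J2)
bond 0 →J1  (TF1 one-in-one-out from 1)
bond 4 →R1  (closing 1-jn rule on J1)

b0 |J1
b1 |TF1
b2 |J2
b3 |J2
b4 |R1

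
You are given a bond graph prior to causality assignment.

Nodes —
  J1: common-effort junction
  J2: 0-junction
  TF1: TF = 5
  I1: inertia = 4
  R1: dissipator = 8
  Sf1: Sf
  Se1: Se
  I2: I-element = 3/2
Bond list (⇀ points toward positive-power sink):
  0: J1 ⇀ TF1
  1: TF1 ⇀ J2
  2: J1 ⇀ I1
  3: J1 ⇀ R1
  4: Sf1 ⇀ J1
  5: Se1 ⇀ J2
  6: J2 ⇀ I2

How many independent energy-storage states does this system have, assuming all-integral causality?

2  (I1, I2 all integral)

b4 stroke→Sf1  (Sf1 (Sf) sets flow on bond)
b5 stroke→J2  (Se1 fixes effort; stroke away)
b1 stroke→TF1  (J2 effort already set via bond 5)
b6 stroke→I2  (common-e at J2 fixed by 5)
b0 stroke→J1  (TF1: transformer flips bond 1)
b2 stroke→I1  (common-e at J1 fixed by 0)
b3 stroke→R1  (J1 effort already set via bond 0)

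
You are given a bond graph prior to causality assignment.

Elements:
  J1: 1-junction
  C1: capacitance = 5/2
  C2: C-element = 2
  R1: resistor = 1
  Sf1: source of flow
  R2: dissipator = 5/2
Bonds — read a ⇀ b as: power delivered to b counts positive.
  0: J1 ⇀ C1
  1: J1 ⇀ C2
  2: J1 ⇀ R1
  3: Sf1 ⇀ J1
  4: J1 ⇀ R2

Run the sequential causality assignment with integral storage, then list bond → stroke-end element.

b3 →Sf1  (Sf1: flow source, stroke at near end)
b0 →J1  (1-jn J1 has f-setter on 3)
b1 →J1  (J1 flow already set via bond 3)
b2 →J1  (J1: bond 3 brought flow, rest push out)
b4 →J1  (J1: bond 3 brought flow, rest push out)

#0 →J1
#1 →J1
#2 →J1
#3 →Sf1
#4 →J1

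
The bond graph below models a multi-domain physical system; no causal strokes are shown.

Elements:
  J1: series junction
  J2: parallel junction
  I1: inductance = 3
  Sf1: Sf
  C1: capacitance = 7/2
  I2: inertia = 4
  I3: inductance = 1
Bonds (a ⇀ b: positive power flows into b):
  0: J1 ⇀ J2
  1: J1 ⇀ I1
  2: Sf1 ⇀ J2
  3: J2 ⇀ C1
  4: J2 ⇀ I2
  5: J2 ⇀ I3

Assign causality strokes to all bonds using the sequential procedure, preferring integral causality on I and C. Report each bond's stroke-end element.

#2 →Sf1  (Sf1 fixes flow; stroke at Sf1)
#1 →I1  (I1 integral (f out))
#0 →J1  (J1: bond 1 brought flow, rest push out)
#3 →J2  (C1: C, integral causality)
#4 →I2  (J2 effort already set via bond 3)
#5 →I3  (J2: bond 3 brought effort, rest push out)

b0 |J1
b1 |I1
b2 |Sf1
b3 |J2
b4 |I2
b5 |I3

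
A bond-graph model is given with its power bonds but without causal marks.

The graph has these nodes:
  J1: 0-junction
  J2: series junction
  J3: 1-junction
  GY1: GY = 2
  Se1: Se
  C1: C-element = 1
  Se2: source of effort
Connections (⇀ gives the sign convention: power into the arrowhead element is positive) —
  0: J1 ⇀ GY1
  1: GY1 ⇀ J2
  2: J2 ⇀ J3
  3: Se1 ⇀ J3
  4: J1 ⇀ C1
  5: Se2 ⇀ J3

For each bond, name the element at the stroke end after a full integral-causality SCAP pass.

b0 |GY1
b1 |GY1
b2 |J2
b3 |J3
b4 |J1
b5 |J3

b3 |J3  (Se1 (Se) sets effort on bond)
b5 |J3  (Se2: effort source, stroke at far end)
b2 |J2  (closing 1-jn rule on J3)
b1 |GY1  (J2: last free bond brings flow in)
b0 |GY1  (GY1 both-in/both-out from 1)
b4 |J1  (closing 0-jn rule on J1)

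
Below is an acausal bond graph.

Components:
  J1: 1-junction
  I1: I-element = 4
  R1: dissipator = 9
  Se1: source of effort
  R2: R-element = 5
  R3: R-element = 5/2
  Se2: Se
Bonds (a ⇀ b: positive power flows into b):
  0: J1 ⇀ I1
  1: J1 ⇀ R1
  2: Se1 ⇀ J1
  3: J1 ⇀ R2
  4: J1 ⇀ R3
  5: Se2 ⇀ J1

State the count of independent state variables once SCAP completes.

#2 stroke→J1  (Se1 fixes effort; stroke away)
#5 stroke→J1  (Se2 (Se) sets effort on bond)
#0 stroke→I1  (I1: I, integral causality)
#1 stroke→J1  (J1 flow already set via bond 0)
#3 stroke→J1  (1-jn J1 has f-setter on 0)
#4 stroke→J1  (common-f at J1 fixed by 0)

1  (I1 all integral)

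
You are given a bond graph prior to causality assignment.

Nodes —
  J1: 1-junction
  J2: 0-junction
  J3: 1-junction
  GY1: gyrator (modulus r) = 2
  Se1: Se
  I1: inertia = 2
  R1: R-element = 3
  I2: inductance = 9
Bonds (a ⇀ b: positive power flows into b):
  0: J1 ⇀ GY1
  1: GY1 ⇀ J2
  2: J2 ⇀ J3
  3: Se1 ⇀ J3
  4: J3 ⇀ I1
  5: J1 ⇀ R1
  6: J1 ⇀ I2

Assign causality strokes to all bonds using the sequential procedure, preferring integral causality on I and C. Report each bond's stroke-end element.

bond 3 →J3  (Se1: effort source, stroke at far end)
bond 4 →I1  (I1 integral (f out))
bond 2 →J3  (common-f at J3 fixed by 4)
bond 1 →J2  (closing 0-jn rule on J2)
bond 0 →J1  (through GY1, causality inverts; strokes same side of GY1)
bond 6 →I2  (I2: I, integral causality)
bond 5 →J1  (J1 flow already set via bond 6)

#0 |J1
#1 |J2
#2 |J3
#3 |J3
#4 |I1
#5 |J1
#6 |I2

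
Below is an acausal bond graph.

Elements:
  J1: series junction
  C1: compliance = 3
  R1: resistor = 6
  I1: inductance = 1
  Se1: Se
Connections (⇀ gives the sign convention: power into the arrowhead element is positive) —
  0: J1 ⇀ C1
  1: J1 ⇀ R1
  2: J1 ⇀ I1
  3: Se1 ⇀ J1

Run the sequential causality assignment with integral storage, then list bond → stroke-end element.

β0 →J1
β1 →J1
β2 →I1
β3 →J1

bond 3 stroke at J1  (Se1: effort source, stroke at far end)
bond 0 stroke at J1  (C1 integral (e out))
bond 2 stroke at I1  (I1: I, integral causality)
bond 1 stroke at J1  (J1: bond 2 brought flow, rest push out)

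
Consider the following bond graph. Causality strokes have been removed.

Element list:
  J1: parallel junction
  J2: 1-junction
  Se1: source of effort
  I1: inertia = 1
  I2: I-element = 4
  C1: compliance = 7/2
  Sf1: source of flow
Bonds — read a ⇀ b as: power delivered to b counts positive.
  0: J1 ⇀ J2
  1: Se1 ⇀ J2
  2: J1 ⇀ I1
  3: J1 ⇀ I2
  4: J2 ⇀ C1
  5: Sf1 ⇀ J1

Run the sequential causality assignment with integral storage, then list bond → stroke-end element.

b0 →J1
b1 →J2
b2 →I1
b3 →I2
b4 →J2
b5 →Sf1

#1 stroke→J2  (Se1 fixes effort; stroke away)
#5 stroke→Sf1  (Sf1 (Sf) sets flow on bond)
#2 stroke→I1  (prefer integral on I1)
#3 stroke→I2  (prefer integral on I2)
#0 stroke→J1  (J1: last free bond brings effort in)
#4 stroke→J2  (1-jn J2 has f-setter on 0)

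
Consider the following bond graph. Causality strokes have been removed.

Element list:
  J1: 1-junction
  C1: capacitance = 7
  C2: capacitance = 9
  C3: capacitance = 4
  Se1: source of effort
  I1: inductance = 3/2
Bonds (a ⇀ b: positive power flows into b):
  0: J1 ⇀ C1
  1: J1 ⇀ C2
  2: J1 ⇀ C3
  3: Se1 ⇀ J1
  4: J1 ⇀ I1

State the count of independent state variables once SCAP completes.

bond 3 stroke→J1  (Se1: effort source, stroke at far end)
bond 0 stroke→J1  (C1 integral (e out))
bond 1 stroke→J1  (prefer integral on C2)
bond 2 stroke→J1  (C3: C, integral causality)
bond 4 stroke→I1  (closing 1-jn rule on J1)

4  (C1, C2, C3, I1 all integral)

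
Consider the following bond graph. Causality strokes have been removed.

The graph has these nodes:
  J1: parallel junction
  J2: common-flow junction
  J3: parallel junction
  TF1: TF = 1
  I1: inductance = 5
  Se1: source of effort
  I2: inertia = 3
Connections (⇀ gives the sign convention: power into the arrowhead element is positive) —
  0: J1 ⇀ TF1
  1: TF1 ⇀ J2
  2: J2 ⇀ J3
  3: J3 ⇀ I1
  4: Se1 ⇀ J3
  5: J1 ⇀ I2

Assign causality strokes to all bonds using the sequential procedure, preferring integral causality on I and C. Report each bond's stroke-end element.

#4 stroke→J3  (Se1 fixes effort; stroke away)
#2 stroke→J2  (J3: bond 4 brought effort, rest push out)
#3 stroke→I1  (common-e at J3 fixed by 4)
#1 stroke→TF1  (only one flow-in slot at J2)
#0 stroke→J1  (through TF1, causality passes straight; one stroke at TF1)
#5 stroke→I2  (J1 effort already set via bond 0)

bond 0 |J1
bond 1 |TF1
bond 2 |J2
bond 3 |I1
bond 4 |J3
bond 5 |I2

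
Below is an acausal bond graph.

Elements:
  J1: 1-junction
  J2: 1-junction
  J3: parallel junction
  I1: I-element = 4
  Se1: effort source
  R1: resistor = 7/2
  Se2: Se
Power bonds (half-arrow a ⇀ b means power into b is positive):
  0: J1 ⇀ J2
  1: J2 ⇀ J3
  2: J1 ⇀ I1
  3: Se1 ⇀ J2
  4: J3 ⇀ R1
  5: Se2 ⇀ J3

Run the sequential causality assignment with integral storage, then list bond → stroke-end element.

b3 stroke at J2  (source Se1 imposes e)
b5 stroke at J3  (Se2: effort source, stroke at far end)
b1 stroke at J2  (0-jn J3 has e-setter on 5)
b4 stroke at R1  (common-e at J3 fixed by 5)
b0 stroke at J1  (J2: last free bond brings flow in)
b2 stroke at I1  (closing 1-jn rule on J1)

b0 stroke→J1
b1 stroke→J2
b2 stroke→I1
b3 stroke→J2
b4 stroke→R1
b5 stroke→J3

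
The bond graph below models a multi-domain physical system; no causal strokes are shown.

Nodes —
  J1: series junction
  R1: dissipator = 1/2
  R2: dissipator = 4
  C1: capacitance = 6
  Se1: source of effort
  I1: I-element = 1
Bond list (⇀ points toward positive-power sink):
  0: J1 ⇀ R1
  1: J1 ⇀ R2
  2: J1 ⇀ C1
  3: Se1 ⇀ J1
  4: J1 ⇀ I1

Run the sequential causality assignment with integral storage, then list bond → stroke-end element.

#0 |J1
#1 |J1
#2 |J1
#3 |J1
#4 |I1

b3 stroke at J1  (source Se1 imposes e)
b2 stroke at J1  (prefer integral on C1)
b4 stroke at I1  (I1 outputs flow p/I1)
b0 stroke at J1  (J1: bond 4 brought flow, rest push out)
b1 stroke at J1  (1-jn J1 has f-setter on 4)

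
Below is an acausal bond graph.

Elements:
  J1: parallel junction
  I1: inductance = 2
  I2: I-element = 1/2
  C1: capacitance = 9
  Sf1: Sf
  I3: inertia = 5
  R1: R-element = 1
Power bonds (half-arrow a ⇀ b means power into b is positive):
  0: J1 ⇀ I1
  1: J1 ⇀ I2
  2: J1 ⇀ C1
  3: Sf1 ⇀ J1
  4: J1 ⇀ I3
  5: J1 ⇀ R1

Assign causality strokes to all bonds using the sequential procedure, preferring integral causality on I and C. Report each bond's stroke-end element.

#0 →I1
#1 →I2
#2 →J1
#3 →Sf1
#4 →I3
#5 →R1

β3 |Sf1  (Sf1 fixes flow; stroke at Sf1)
β0 |I1  (prefer integral on I1)
β1 |I2  (prefer integral on I2)
β2 |J1  (C1: C, integral causality)
β4 |I3  (0-jn J1 has e-setter on 2)
β5 |R1  (J1: bond 2 brought effort, rest push out)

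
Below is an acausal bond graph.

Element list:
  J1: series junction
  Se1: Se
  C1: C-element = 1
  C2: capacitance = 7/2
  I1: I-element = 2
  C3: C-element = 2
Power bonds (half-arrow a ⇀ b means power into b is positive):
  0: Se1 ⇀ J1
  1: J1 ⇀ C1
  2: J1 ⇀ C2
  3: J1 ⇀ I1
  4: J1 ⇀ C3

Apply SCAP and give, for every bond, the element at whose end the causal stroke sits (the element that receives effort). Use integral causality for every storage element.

b0 stroke→J1
b1 stroke→J1
b2 stroke→J1
b3 stroke→I1
b4 stroke→J1

bond 0 stroke→J1  (Se1: effort source, stroke at far end)
bond 1 stroke→J1  (prefer integral on C1)
bond 2 stroke→J1  (prefer integral on C2)
bond 3 stroke→I1  (I1: I, integral causality)
bond 4 stroke→J1  (J1 flow already set via bond 3)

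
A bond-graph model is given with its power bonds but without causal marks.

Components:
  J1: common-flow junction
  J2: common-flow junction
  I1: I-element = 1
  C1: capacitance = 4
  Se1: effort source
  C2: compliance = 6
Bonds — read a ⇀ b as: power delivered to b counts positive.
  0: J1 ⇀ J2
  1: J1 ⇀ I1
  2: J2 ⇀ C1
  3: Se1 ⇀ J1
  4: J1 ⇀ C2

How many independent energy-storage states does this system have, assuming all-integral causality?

3  (C1, C2, I1 all integral)

β3 stroke→J1  (Se1 fixes effort; stroke away)
β1 stroke→I1  (I1 outputs flow p/I1)
β0 stroke→J1  (J1: bond 1 brought flow, rest push out)
β4 stroke→J1  (J1 flow already set via bond 1)
β2 stroke→J2  (J2 flow already set via bond 0)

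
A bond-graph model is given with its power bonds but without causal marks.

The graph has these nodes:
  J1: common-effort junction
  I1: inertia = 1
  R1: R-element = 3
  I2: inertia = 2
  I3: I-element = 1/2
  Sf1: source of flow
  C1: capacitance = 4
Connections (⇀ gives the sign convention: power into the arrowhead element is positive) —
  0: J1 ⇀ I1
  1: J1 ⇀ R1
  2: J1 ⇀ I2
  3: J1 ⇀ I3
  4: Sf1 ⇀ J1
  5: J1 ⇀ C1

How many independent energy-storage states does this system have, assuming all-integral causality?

#4 stroke at Sf1  (Sf1 fixes flow; stroke at Sf1)
#0 stroke at I1  (I1: I, integral causality)
#2 stroke at I2  (I2 outputs flow p/I2)
#3 stroke at I3  (I3: I, integral causality)
#5 stroke at J1  (C1 outputs effort q/C1)
#1 stroke at R1  (J1 effort already set via bond 5)

4  (C1, I1, I2, I3 all integral)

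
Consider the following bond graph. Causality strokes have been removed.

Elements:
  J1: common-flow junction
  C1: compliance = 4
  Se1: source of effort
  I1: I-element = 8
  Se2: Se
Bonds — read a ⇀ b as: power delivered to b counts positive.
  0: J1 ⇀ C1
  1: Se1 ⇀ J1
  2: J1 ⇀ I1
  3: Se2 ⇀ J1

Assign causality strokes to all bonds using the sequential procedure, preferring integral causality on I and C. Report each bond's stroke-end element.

β1 |J1  (Se1 (Se) sets effort on bond)
β3 |J1  (Se2 (Se) sets effort on bond)
β0 |J1  (C1 outputs effort q/C1)
β2 |I1  (closing 1-jn rule on J1)

b0 |J1
b1 |J1
b2 |I1
b3 |J1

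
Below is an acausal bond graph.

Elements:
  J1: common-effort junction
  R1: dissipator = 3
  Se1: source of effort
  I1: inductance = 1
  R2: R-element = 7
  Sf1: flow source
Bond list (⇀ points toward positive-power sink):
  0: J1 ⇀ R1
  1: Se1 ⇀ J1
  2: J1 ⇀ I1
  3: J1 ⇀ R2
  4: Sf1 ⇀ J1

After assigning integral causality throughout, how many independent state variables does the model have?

b1 |J1  (Se1 fixes effort; stroke away)
b4 |Sf1  (Sf1 fixes flow; stroke at Sf1)
b0 |R1  (common-e at J1 fixed by 1)
b2 |I1  (J1: bond 1 brought effort, rest push out)
b3 |R2  (common-e at J1 fixed by 1)

1  (I1 all integral)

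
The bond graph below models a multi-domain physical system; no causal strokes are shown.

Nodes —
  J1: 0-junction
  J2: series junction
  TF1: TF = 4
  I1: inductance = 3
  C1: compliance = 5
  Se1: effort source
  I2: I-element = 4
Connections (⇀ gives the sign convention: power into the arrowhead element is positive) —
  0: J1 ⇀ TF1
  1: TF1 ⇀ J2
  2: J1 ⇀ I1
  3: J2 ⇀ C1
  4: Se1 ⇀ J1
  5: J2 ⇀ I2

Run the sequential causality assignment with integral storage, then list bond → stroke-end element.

#4 →J1  (Se1: effort source, stroke at far end)
#0 →TF1  (J1 effort already set via bond 4)
#2 →I1  (J1 effort already set via bond 4)
#1 →J2  (TF TF1: opposite of bond 0)
#3 →J2  (prefer integral on C1)
#5 →I2  (closing 1-jn rule on J2)

#0 |TF1
#1 |J2
#2 |I1
#3 |J2
#4 |J1
#5 |I2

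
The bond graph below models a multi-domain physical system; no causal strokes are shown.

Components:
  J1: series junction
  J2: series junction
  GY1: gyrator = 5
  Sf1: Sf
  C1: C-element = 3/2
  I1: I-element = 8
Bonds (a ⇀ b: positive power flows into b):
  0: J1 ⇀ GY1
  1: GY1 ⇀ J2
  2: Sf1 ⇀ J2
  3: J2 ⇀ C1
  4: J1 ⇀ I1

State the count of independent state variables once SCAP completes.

2  (C1, I1 all integral)

β2 |Sf1  (Sf1: flow source, stroke at near end)
β1 |J2  (J2: bond 2 brought flow, rest push out)
β3 |J2  (J2 flow already set via bond 2)
β0 |J1  (GY1 both-in/both-out from 1)
β4 |I1  (J1 needs exactly one f-in)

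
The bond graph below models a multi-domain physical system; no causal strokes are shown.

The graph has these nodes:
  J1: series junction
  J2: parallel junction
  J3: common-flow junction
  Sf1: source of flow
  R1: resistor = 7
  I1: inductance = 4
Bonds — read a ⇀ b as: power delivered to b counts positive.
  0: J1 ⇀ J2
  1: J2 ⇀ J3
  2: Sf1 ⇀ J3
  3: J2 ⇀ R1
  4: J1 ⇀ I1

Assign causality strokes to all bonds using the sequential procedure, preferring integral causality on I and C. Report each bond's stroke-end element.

#2 |Sf1  (Sf1 fixes flow; stroke at Sf1)
#1 |J3  (1-jn J3 has f-setter on 2)
#4 |I1  (prefer integral on I1)
#0 |J1  (1-jn J1 has f-setter on 4)
#3 |J2  (J2: last free bond brings effort in)

bond 0 stroke at J1
bond 1 stroke at J3
bond 2 stroke at Sf1
bond 3 stroke at J2
bond 4 stroke at I1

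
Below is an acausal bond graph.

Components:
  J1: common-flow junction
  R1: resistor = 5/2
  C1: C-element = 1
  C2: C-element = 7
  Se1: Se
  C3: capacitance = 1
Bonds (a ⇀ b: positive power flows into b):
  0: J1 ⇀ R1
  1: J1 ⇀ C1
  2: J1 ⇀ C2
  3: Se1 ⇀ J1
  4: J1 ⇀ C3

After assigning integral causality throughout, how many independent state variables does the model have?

3  (C1, C2, C3 all integral)

b3 stroke at J1  (source Se1 imposes e)
b1 stroke at J1  (prefer integral on C1)
b2 stroke at J1  (C2 integral (e out))
b4 stroke at J1  (prefer integral on C3)
b0 stroke at R1  (J1 needs exactly one f-in)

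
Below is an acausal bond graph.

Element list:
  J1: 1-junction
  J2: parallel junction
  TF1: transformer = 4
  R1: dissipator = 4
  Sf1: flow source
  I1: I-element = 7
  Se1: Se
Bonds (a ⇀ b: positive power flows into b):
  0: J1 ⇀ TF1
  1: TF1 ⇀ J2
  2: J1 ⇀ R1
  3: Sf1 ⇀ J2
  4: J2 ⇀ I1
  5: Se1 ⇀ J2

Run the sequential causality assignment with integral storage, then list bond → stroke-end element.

b3 →Sf1  (Sf1 (Sf) sets flow on bond)
b5 →J2  (source Se1 imposes e)
b1 →TF1  (J2: bond 5 brought effort, rest push out)
b4 →I1  (J2 effort already set via bond 5)
b0 →J1  (TF1 one-in-one-out from 1)
b2 →R1  (only one flow-in slot at J1)

bond 0 stroke at J1
bond 1 stroke at TF1
bond 2 stroke at R1
bond 3 stroke at Sf1
bond 4 stroke at I1
bond 5 stroke at J2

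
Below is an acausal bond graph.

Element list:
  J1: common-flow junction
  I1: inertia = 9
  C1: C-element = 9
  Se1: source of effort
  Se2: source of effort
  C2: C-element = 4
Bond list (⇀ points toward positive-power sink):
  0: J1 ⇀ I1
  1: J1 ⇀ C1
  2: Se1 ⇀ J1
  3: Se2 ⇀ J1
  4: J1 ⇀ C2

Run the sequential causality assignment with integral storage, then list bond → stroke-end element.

bond 0 stroke→I1
bond 1 stroke→J1
bond 2 stroke→J1
bond 3 stroke→J1
bond 4 stroke→J1

bond 2 →J1  (source Se1 imposes e)
bond 3 →J1  (source Se2 imposes e)
bond 0 →I1  (I1 integral (f out))
bond 1 →J1  (J1 flow already set via bond 0)
bond 4 →J1  (J1 flow already set via bond 0)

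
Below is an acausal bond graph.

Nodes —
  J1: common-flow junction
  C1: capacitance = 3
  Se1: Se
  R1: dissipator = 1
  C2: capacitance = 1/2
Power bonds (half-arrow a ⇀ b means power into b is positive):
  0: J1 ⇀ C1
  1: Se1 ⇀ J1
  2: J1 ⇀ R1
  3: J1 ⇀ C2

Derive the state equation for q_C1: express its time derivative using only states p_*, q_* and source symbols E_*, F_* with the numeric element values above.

dq_C1/dt = E_Se1 - q_C1/3 - 2*q_C2

bond 1 stroke at J1  (source Se1 imposes e)
bond 0 stroke at J1  (prefer integral on C1)
bond 3 stroke at J1  (C2: C, integral causality)
bond 2 stroke at R1  (J1: last free bond brings flow in)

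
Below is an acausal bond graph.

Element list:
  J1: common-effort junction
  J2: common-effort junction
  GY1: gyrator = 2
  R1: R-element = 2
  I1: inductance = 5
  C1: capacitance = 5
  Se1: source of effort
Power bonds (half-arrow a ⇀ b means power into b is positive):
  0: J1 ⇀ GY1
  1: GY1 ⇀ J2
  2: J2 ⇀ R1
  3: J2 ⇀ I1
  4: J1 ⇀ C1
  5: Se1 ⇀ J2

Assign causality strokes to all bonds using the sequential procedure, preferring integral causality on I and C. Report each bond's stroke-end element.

β5 stroke→J2  (Se1 fixes effort; stroke away)
β1 stroke→GY1  (J2 effort already set via bond 5)
β2 stroke→R1  (0-jn J2 has e-setter on 5)
β3 stroke→I1  (common-e at J2 fixed by 5)
β0 stroke→GY1  (GY1 both-in/both-out from 1)
β4 stroke→J1  (only one effort-in slot at J1)

#0 →GY1
#1 →GY1
#2 →R1
#3 →I1
#4 →J1
#5 →J2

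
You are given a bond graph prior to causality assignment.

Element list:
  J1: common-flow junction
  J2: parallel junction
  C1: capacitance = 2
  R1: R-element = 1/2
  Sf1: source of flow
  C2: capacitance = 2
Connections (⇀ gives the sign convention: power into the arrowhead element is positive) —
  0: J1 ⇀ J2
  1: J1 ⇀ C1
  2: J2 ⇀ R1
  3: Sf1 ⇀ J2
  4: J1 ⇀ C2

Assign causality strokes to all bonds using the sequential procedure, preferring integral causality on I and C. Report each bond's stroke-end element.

#0 →J2
#1 →J1
#2 →R1
#3 →Sf1
#4 →J1

#3 →Sf1  (Sf1: flow source, stroke at near end)
#1 →J1  (C1 outputs effort q/C1)
#4 →J1  (C2 integral (e out))
#0 →J2  (only one flow-in slot at J1)
#2 →R1  (J2: bond 0 brought effort, rest push out)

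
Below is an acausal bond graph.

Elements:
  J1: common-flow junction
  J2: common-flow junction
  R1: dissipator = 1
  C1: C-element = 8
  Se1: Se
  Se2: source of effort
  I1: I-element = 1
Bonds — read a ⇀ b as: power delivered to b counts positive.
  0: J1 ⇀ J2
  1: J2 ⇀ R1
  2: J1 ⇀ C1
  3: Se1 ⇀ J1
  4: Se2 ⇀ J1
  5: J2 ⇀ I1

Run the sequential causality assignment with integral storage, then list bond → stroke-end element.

b0 →J2
b1 →J2
b2 →J1
b3 →J1
b4 →J1
b5 →I1

bond 3 stroke→J1  (Se1: effort source, stroke at far end)
bond 4 stroke→J1  (source Se2 imposes e)
bond 2 stroke→J1  (prefer integral on C1)
bond 0 stroke→J2  (only one flow-in slot at J1)
bond 5 stroke→I1  (I1: I, integral causality)
bond 1 stroke→J2  (J2 flow already set via bond 5)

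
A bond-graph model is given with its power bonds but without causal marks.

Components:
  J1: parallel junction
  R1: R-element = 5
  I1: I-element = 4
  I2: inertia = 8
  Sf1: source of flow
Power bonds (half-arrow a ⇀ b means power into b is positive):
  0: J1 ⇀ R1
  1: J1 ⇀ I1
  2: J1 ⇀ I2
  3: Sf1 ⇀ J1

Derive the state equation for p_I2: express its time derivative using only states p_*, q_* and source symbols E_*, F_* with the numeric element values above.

#3 stroke→Sf1  (source Sf1 imposes f)
#1 stroke→I1  (prefer integral on I1)
#2 stroke→I2  (I2 outputs flow p/I2)
#0 stroke→J1  (J1: last free bond brings effort in)

dp_I2/dt = 5*F_Sf1 - 5*p_I1/4 - 5*p_I2/8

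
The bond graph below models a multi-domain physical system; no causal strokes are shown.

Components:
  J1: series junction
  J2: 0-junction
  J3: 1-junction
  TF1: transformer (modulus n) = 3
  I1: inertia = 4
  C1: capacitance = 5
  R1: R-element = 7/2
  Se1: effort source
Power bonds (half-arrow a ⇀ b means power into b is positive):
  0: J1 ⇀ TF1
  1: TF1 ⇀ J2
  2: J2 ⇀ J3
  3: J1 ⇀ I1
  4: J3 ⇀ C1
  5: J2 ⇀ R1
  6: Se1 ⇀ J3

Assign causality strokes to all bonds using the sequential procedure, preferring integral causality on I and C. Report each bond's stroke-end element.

b6 →J3  (Se1 fixes effort; stroke away)
b3 →I1  (prefer integral on I1)
b0 →J1  (1-jn J1 has f-setter on 3)
b1 →TF1  (TF1 one-in-one-out from 0)
b4 →J3  (prefer integral on C1)
b2 →J2  (closing 1-jn rule on J3)
b5 →R1  (J2 effort already set via bond 2)

#0 stroke at J1
#1 stroke at TF1
#2 stroke at J2
#3 stroke at I1
#4 stroke at J3
#5 stroke at R1
#6 stroke at J3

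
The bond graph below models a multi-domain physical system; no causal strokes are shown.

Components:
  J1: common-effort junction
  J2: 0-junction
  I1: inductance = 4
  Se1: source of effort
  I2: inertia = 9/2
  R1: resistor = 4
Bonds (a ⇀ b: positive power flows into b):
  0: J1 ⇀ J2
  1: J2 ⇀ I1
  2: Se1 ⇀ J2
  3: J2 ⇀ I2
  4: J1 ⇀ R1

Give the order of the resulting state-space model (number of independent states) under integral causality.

2  (I1, I2 all integral)

b2 →J2  (Se1 (Se) sets effort on bond)
b0 →J1  (common-e at J2 fixed by 2)
b1 →I1  (common-e at J2 fixed by 2)
b3 →I2  (J2: bond 2 brought effort, rest push out)
b4 →R1  (J1 effort already set via bond 0)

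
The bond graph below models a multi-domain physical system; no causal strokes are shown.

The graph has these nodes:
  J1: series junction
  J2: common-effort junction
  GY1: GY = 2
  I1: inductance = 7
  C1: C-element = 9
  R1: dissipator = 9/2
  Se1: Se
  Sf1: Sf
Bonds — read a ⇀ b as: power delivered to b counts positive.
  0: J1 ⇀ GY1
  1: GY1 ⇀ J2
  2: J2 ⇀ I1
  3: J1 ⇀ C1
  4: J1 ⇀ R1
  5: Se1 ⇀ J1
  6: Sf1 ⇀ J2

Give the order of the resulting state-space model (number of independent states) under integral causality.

2  (C1, I1 all integral)

β5 |J1  (source Se1 imposes e)
β6 |Sf1  (Sf1: flow source, stroke at near end)
β2 |I1  (I1: I, integral causality)
β1 |J2  (J2 needs exactly one e-in)
β0 |J1  (GY1: gyrator matches bond 1)
β3 |J1  (C1 outputs effort q/C1)
β4 |R1  (only one flow-in slot at J1)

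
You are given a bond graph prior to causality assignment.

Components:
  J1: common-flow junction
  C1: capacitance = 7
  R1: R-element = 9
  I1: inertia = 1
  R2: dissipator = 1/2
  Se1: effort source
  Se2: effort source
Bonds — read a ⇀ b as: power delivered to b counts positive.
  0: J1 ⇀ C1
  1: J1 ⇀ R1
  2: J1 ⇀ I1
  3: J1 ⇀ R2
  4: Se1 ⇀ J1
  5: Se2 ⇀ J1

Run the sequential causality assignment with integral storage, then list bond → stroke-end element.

b0 |J1
b1 |J1
b2 |I1
b3 |J1
b4 |J1
b5 |J1

#4 |J1  (Se1 (Se) sets effort on bond)
#5 |J1  (Se2 fixes effort; stroke away)
#0 |J1  (C1: C, integral causality)
#2 |I1  (prefer integral on I1)
#1 |J1  (1-jn J1 has f-setter on 2)
#3 |J1  (1-jn J1 has f-setter on 2)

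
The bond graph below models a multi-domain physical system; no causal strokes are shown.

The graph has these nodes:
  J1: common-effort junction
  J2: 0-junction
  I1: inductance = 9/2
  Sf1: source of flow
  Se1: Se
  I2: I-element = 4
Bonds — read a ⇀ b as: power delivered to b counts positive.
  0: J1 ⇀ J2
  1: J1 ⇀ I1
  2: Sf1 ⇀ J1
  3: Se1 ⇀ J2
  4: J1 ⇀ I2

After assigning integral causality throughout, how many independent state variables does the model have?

#2 →Sf1  (Sf1: flow source, stroke at near end)
#3 →J2  (Se1 fixes effort; stroke away)
#0 →J1  (0-jn J2 has e-setter on 3)
#1 →I1  (0-jn J1 has e-setter on 0)
#4 →I2  (J1: bond 0 brought effort, rest push out)

2  (I1, I2 all integral)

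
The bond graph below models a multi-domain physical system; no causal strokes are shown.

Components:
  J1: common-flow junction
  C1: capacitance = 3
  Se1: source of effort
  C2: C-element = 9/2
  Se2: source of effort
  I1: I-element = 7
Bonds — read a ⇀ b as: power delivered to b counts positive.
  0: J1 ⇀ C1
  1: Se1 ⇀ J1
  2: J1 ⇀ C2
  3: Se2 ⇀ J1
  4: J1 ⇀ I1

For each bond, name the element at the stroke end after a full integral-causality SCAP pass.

#1 stroke→J1  (Se1 (Se) sets effort on bond)
#3 stroke→J1  (Se2 (Se) sets effort on bond)
#0 stroke→J1  (C1 integral (e out))
#2 stroke→J1  (C2: C, integral causality)
#4 stroke→I1  (J1 needs exactly one f-in)

β0 →J1
β1 →J1
β2 →J1
β3 →J1
β4 →I1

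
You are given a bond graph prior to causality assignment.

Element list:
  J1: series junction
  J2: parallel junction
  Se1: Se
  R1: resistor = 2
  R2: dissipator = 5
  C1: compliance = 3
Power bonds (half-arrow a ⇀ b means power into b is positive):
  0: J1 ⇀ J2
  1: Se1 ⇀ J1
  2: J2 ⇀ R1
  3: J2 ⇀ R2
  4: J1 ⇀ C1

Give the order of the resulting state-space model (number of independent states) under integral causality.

β1 |J1  (Se1 (Se) sets effort on bond)
β4 |J1  (C1: C, integral causality)
β0 |J2  (only one flow-in slot at J1)
β2 |R1  (common-e at J2 fixed by 0)
β3 |R2  (0-jn J2 has e-setter on 0)

1  (C1 all integral)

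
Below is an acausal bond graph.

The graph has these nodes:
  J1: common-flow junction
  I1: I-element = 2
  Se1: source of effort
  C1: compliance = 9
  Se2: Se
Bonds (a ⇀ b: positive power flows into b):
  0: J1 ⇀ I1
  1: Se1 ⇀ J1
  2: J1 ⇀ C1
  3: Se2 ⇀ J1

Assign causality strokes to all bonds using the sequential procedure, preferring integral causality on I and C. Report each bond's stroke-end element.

bond 0 →I1
bond 1 →J1
bond 2 →J1
bond 3 →J1

#1 stroke at J1  (Se1: effort source, stroke at far end)
#3 stroke at J1  (Se2: effort source, stroke at far end)
#0 stroke at I1  (I1 integral (f out))
#2 stroke at J1  (common-f at J1 fixed by 0)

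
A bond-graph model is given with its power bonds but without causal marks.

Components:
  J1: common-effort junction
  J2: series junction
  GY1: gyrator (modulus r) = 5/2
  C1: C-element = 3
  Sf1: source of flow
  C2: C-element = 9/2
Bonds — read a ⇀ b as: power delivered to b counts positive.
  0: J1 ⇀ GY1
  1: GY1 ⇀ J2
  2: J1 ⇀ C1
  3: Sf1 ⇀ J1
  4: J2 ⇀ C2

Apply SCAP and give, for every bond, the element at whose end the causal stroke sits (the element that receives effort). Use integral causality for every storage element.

β0 stroke→GY1
β1 stroke→GY1
β2 stroke→J1
β3 stroke→Sf1
β4 stroke→J2

bond 3 →Sf1  (source Sf1 imposes f)
bond 2 →J1  (C1: C, integral causality)
bond 0 →GY1  (common-e at J1 fixed by 2)
bond 1 →GY1  (GY1 both-in/both-out from 0)
bond 4 →J2  (1-jn J2 has f-setter on 1)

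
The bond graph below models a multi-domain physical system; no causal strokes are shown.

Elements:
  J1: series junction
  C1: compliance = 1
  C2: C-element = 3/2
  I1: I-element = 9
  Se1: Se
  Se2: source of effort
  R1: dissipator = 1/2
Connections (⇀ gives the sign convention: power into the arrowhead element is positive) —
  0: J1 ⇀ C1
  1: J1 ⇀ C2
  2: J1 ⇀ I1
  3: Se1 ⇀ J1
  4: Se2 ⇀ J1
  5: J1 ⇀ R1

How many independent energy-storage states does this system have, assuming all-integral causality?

3  (C1, C2, I1 all integral)

bond 3 |J1  (Se1 fixes effort; stroke away)
bond 4 |J1  (Se2 fixes effort; stroke away)
bond 0 |J1  (C1 integral (e out))
bond 1 |J1  (C2: C, integral causality)
bond 2 |I1  (I1: I, integral causality)
bond 5 |J1  (J1 flow already set via bond 2)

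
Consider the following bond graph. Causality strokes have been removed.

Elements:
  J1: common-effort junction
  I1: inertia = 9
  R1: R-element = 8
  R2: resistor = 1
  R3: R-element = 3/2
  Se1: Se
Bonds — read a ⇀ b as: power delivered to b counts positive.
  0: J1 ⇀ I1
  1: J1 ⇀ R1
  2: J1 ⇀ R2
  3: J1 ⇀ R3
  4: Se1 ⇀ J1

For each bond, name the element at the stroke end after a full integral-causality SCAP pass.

β0 stroke→I1
β1 stroke→R1
β2 stroke→R2
β3 stroke→R3
β4 stroke→J1

#4 |J1  (source Se1 imposes e)
#0 |I1  (J1: bond 4 brought effort, rest push out)
#1 |R1  (common-e at J1 fixed by 4)
#2 |R2  (common-e at J1 fixed by 4)
#3 |R3  (J1 effort already set via bond 4)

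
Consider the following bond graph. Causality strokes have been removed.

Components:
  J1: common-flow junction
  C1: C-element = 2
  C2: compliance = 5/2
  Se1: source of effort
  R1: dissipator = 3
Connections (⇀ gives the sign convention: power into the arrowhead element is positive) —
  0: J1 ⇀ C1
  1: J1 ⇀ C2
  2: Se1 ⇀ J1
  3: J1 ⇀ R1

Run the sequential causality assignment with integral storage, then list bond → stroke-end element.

bond 2 →J1  (source Se1 imposes e)
bond 0 →J1  (C1 integral (e out))
bond 1 →J1  (prefer integral on C2)
bond 3 →R1  (closing 1-jn rule on J1)

β0 stroke at J1
β1 stroke at J1
β2 stroke at J1
β3 stroke at R1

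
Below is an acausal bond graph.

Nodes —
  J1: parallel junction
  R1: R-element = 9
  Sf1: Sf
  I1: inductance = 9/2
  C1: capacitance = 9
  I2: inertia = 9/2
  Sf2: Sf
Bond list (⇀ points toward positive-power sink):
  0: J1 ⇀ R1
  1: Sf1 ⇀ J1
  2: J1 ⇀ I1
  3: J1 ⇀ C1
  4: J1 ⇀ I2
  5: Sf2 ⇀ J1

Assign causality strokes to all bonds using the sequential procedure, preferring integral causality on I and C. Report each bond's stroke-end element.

β1 stroke at Sf1  (source Sf1 imposes f)
β5 stroke at Sf2  (source Sf2 imposes f)
β2 stroke at I1  (I1 integral (f out))
β3 stroke at J1  (prefer integral on C1)
β0 stroke at R1  (common-e at J1 fixed by 3)
β4 stroke at I2  (common-e at J1 fixed by 3)

#0 stroke at R1
#1 stroke at Sf1
#2 stroke at I1
#3 stroke at J1
#4 stroke at I2
#5 stroke at Sf2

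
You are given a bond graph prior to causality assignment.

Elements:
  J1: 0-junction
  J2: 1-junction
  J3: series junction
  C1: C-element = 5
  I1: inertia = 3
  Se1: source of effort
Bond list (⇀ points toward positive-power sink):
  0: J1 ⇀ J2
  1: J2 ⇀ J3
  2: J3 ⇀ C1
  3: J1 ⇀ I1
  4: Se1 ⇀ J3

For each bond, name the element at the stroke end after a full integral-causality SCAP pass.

b4 |J3  (source Se1 imposes e)
b2 |J3  (C1: C, integral causality)
b1 |J2  (closing 1-jn rule on J3)
b0 |J1  (only one flow-in slot at J2)
b3 |I1  (J1: bond 0 brought effort, rest push out)

β0 stroke at J1
β1 stroke at J2
β2 stroke at J3
β3 stroke at I1
β4 stroke at J3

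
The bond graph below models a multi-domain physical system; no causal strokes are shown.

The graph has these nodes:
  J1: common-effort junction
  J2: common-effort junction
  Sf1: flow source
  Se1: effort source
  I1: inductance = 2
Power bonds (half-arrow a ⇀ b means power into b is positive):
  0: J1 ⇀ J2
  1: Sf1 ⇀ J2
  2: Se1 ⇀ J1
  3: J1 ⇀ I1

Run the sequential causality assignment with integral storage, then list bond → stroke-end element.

bond 1 |Sf1  (source Sf1 imposes f)
bond 2 |J1  (source Se1 imposes e)
bond 0 |J2  (J1: bond 2 brought effort, rest push out)
bond 3 |I1  (J1 effort already set via bond 2)

bond 0 stroke at J2
bond 1 stroke at Sf1
bond 2 stroke at J1
bond 3 stroke at I1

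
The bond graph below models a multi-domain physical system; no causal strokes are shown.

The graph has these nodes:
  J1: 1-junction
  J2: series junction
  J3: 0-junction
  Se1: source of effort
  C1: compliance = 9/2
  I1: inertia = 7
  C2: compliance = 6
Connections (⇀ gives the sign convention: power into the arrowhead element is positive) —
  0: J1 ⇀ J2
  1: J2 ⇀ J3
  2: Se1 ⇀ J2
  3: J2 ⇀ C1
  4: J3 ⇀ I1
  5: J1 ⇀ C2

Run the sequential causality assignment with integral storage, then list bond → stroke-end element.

bond 0 stroke→J2
bond 1 stroke→J3
bond 2 stroke→J2
bond 3 stroke→J2
bond 4 stroke→I1
bond 5 stroke→J1

β2 stroke at J2  (Se1: effort source, stroke at far end)
β3 stroke at J2  (prefer integral on C1)
β4 stroke at I1  (I1 outputs flow p/I1)
β1 stroke at J3  (only one effort-in slot at J3)
β0 stroke at J2  (1-jn J2 has f-setter on 1)
β5 stroke at J1  (J1 flow already set via bond 0)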